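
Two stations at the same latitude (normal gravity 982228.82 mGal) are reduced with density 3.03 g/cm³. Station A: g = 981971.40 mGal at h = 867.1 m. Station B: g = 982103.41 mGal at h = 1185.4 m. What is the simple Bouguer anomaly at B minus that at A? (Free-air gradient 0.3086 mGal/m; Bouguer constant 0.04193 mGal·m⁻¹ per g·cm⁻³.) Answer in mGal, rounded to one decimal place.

Δg_SB(A) = 981971.40 − 982228.82 + 0.3086×867.1 − 0.04193×3.03×867.1 = -100.00 mGal
Δg_SB(B) = 982103.41 − 982228.82 + 0.3086×1185.4 − 0.04193×3.03×1185.4 = 89.80 mGal
Difference = 89.80 − (-100.00) = 189.80 mGal

189.8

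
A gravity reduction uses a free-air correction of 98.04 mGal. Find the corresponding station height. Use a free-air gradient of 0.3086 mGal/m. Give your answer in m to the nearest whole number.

h = 98.04 / 0.3086 = 317.69 m

318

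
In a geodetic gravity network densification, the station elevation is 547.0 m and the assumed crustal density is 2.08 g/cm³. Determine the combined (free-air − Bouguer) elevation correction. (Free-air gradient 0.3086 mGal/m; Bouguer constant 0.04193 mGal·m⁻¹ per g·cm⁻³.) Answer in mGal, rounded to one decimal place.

121.1

Combined gradient = 0.3086 − 0.04193 × 2.08 = 0.2213856 mGal/m
Combined elevation correction = 0.2213856 × 547.0 = 121.1 mGal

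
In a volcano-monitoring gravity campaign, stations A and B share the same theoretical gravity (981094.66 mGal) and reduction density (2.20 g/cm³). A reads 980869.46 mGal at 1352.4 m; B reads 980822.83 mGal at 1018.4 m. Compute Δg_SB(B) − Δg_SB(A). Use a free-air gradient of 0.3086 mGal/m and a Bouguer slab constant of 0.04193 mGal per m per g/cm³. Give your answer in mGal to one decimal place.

Δg_SB(A) = 980869.46 − 981094.66 + 0.3086×1352.4 − 0.04193×2.20×1352.4 = 67.40 mGal
Δg_SB(B) = 980822.83 − 981094.66 + 0.3086×1018.4 − 0.04193×2.20×1018.4 = -51.50 mGal
Difference = -51.50 − (67.40) = -118.90 mGal

-118.9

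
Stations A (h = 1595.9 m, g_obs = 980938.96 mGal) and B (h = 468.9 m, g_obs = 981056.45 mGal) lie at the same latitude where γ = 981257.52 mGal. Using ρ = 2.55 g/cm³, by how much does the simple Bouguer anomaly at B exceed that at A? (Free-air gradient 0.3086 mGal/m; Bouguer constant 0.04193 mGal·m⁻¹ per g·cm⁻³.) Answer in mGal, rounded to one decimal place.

-109.8

Δg_SB(A) = 980938.96 − 981257.52 + 0.3086×1595.9 − 0.04193×2.55×1595.9 = 3.30 mGal
Δg_SB(B) = 981056.45 − 981257.52 + 0.3086×468.9 − 0.04193×2.55×468.9 = -106.50 mGal
Difference = -106.50 − (3.30) = -109.80 mGal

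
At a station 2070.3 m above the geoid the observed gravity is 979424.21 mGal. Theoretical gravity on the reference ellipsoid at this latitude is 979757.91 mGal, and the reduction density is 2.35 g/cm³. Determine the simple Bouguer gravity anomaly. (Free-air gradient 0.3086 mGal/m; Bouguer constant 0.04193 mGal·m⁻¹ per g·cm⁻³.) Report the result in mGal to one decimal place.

101.2

Free-air correction = 0.3086 × 2070.3 = 638.89 mGal
Free-air anomaly = 979424.21 − 979757.91 + (638.89) = 305.19 mGal
Bouguer slab correction = 0.04193 × 2.35 × 2070.3 = 204.00 mGal
Simple Bouguer anomaly = 305.19 − (204.00) = 101.19 mGal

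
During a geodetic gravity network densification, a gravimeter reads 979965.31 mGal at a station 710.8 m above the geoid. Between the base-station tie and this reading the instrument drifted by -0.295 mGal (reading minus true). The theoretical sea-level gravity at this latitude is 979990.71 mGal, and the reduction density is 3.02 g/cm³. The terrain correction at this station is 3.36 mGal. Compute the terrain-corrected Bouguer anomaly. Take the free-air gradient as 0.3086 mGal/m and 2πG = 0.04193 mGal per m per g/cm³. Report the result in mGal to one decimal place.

Drift-corrected reading = 979965.31 − (-0.295) = 979965.605 mGal
Free-air correction = 0.3086 × 710.8 = 219.35 mGal
Free-air anomaly = 979965.605 − 979990.71 + (219.35) = 194.245 mGal
Bouguer slab correction = 0.04193 × 3.02 × 710.8 = 90.01 mGal
Simple Bouguer anomaly = 194.245 − (90.01) = 104.235 mGal
Complete Bouguer anomaly = 104.235 + 3.36 = 107.595 mGal

107.6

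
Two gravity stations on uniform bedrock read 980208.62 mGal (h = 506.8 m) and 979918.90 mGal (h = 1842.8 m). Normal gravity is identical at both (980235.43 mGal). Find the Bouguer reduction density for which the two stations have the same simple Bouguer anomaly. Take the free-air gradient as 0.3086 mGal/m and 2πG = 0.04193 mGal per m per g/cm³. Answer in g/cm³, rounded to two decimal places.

Δg_obs = 979918.90 − 980208.62 = -289.72 mGal over Δh = 1842.8 − 506.8 = 1336.0 m
Equal Bouguer anomalies ⇒ Δg_obs + (0.3086 − 0.04193ρ)·Δh = 0
0.3086 − 0.04193ρ = −Δg_obs/Δh = 0.21686
ρ = (0.3086 − 0.21686) / 0.04193 = 2.19 g/cm³

2.19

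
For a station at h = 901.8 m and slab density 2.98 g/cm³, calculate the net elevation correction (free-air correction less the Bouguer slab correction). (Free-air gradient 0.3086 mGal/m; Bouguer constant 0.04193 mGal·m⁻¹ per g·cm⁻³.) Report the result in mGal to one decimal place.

Combined gradient = 0.3086 − 0.04193 × 2.98 = 0.1836486 mGal/m
Combined elevation correction = 0.1836486 × 901.8 = 165.6 mGal

165.6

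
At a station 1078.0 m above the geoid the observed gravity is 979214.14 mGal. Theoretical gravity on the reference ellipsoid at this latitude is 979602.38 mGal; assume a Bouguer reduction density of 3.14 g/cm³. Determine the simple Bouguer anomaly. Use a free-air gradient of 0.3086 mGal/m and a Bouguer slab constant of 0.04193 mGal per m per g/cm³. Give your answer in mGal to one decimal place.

Free-air correction = 0.3086 × 1078.0 = 332.67 mGal
Free-air anomaly = 979214.14 − 979602.38 + (332.67) = -55.57 mGal
Bouguer slab correction = 0.04193 × 3.14 × 1078.0 = 141.93 mGal
Simple Bouguer anomaly = -55.57 − (141.93) = -197.50 mGal

-197.5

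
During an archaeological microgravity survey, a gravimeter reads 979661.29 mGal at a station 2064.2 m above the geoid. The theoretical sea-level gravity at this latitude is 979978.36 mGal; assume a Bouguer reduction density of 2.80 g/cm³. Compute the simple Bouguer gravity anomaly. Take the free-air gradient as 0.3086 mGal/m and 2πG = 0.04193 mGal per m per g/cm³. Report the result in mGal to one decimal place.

Free-air correction = 0.3086 × 2064.2 = 637.01 mGal
Free-air anomaly = 979661.29 − 979978.36 + (637.01) = 319.94 mGal
Bouguer slab correction = 0.04193 × 2.80 × 2064.2 = 242.35 mGal
Simple Bouguer anomaly = 319.94 − (242.35) = 77.59 mGal

77.6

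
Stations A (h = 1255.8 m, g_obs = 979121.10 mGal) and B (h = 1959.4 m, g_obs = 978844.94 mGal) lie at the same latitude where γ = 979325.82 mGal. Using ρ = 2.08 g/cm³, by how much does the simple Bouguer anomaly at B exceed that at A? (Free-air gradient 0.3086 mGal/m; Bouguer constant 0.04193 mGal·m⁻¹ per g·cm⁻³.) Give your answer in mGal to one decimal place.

-120.4

Δg_SB(A) = 979121.10 − 979325.82 + 0.3086×1255.8 − 0.04193×2.08×1255.8 = 73.30 mGal
Δg_SB(B) = 978844.94 − 979325.82 + 0.3086×1959.4 − 0.04193×2.08×1959.4 = -47.10 mGal
Difference = -47.10 − (73.30) = -120.40 mGal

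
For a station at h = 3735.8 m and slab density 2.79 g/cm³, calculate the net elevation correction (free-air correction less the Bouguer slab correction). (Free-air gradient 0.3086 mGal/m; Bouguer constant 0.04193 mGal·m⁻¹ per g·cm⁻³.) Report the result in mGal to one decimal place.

715.8

Combined gradient = 0.3086 − 0.04193 × 2.79 = 0.1916153 mGal/m
Combined elevation correction = 0.1916153 × 3735.8 = 715.8 mGal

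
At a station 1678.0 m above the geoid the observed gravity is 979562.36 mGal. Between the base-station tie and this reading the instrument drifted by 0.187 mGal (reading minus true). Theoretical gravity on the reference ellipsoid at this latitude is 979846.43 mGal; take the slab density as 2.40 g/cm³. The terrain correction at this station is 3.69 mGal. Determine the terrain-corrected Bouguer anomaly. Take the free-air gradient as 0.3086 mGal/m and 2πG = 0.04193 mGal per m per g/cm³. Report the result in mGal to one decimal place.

Drift-corrected reading = 979562.36 − (0.187) = 979562.173 mGal
Free-air correction = 0.3086 × 1678.0 = 517.83 mGal
Free-air anomaly = 979562.173 − 979846.43 + (517.83) = 233.573 mGal
Bouguer slab correction = 0.04193 × 2.40 × 1678.0 = 168.86 mGal
Simple Bouguer anomaly = 233.573 − (168.86) = 64.713 mGal
Complete Bouguer anomaly = 64.713 + 3.69 = 68.403 mGal

68.4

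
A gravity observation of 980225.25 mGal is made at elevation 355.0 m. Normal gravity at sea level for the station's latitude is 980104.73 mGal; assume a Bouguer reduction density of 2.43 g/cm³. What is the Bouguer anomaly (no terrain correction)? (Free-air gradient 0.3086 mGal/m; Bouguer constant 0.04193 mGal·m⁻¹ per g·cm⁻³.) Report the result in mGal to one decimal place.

193.9

Free-air correction = 0.3086 × 355.0 = 109.55 mGal
Free-air anomaly = 980225.25 − 980104.73 + (109.55) = 230.07 mGal
Bouguer slab correction = 0.04193 × 2.43 × 355.0 = 36.17 mGal
Simple Bouguer anomaly = 230.07 − (36.17) = 193.90 mGal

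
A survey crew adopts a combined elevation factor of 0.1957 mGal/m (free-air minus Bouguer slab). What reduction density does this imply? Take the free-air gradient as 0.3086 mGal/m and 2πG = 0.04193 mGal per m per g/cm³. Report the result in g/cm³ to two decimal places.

2.69

0.1957 = 0.3086 − 0.04193 × ρ
ρ = (0.3086 − 0.1957) / 0.04193 = 2.69 g/cm³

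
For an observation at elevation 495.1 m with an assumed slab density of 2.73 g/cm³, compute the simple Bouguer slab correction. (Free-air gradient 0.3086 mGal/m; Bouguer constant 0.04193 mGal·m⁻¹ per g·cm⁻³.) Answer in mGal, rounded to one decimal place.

56.7

Bouguer slab correction = 0.04193 × 2.73 × 495.1 = 56.7 mGal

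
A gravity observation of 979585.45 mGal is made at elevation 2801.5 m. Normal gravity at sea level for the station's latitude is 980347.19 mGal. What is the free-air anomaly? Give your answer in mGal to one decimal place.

Free-air correction = 0.3086 × 2801.5 = 864.54 mGal
Free-air anomaly = 979585.45 − 980347.19 + (864.54) = 102.80 mGal

102.8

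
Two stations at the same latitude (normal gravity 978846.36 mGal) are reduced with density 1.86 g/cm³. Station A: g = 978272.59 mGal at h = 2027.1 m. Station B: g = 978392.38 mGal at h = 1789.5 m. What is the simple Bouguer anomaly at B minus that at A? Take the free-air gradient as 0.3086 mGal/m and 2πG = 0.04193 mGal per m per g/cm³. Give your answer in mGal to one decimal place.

Δg_SB(A) = 978272.59 − 978846.36 + 0.3086×2027.1 − 0.04193×1.86×2027.1 = -106.30 mGal
Δg_SB(B) = 978392.38 − 978846.36 + 0.3086×1789.5 − 0.04193×1.86×1789.5 = -41.30 mGal
Difference = -41.30 − (-106.30) = 65.00 mGal

65.0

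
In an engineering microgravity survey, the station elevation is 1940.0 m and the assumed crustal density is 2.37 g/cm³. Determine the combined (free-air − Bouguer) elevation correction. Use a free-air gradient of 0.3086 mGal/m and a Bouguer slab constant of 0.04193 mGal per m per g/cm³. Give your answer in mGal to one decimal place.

405.9

Combined gradient = 0.3086 − 0.04193 × 2.37 = 0.2092259 mGal/m
Combined elevation correction = 0.2092259 × 1940.0 = 405.9 mGal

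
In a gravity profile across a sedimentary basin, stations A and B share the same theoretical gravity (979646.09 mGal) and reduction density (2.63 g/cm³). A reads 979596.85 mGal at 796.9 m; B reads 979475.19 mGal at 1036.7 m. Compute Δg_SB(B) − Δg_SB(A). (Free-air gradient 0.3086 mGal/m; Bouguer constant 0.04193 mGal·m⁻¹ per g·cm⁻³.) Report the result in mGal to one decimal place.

Δg_SB(A) = 979596.85 − 979646.09 + 0.3086×796.9 − 0.04193×2.63×796.9 = 108.80 mGal
Δg_SB(B) = 979475.19 − 979646.09 + 0.3086×1036.7 − 0.04193×2.63×1036.7 = 34.70 mGal
Difference = 34.70 − (108.80) = -74.10 mGal

-74.1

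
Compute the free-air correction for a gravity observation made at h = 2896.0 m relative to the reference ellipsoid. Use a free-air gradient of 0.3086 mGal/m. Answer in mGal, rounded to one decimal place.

893.7

Free-air correction = 0.3086 × 2896.0 = 893.7 mGal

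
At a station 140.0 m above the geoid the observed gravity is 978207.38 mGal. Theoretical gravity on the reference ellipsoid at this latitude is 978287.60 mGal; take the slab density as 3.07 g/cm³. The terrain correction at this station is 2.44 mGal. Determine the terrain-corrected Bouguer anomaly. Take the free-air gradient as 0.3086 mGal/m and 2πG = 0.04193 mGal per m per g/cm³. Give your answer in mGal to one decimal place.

-52.6

Free-air correction = 0.3086 × 140.0 = 43.20 mGal
Free-air anomaly = 978207.38 − 978287.60 + (43.20) = -37.02 mGal
Bouguer slab correction = 0.04193 × 3.07 × 140.0 = 18.02 mGal
Simple Bouguer anomaly = -37.02 − (18.02) = -55.04 mGal
Complete Bouguer anomaly = -55.04 + 2.44 = -52.60 mGal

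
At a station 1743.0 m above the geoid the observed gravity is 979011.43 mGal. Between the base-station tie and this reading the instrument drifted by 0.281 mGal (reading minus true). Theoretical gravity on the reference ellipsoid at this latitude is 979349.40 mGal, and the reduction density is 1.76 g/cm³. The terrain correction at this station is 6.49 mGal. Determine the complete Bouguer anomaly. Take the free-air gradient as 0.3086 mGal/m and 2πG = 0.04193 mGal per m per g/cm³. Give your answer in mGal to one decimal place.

77.5

Drift-corrected reading = 979011.43 − (0.281) = 979011.149 mGal
Free-air correction = 0.3086 × 1743.0 = 537.89 mGal
Free-air anomaly = 979011.149 − 979349.40 + (537.89) = 199.639 mGal
Bouguer slab correction = 0.04193 × 1.76 × 1743.0 = 128.63 mGal
Simple Bouguer anomaly = 199.639 − (128.63) = 71.009 mGal
Complete Bouguer anomaly = 71.009 + 6.49 = 77.499 mGal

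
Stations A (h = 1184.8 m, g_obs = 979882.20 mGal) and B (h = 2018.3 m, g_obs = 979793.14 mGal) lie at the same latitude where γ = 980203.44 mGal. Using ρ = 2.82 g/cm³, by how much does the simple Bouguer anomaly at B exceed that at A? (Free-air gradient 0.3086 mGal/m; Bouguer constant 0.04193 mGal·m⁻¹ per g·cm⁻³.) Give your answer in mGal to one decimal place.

Δg_SB(A) = 979882.20 − 980203.44 + 0.3086×1184.8 − 0.04193×2.82×1184.8 = -95.70 mGal
Δg_SB(B) = 979793.14 − 980203.44 + 0.3086×2018.3 − 0.04193×2.82×2018.3 = -26.10 mGal
Difference = -26.10 − (-95.70) = 69.60 mGal

69.6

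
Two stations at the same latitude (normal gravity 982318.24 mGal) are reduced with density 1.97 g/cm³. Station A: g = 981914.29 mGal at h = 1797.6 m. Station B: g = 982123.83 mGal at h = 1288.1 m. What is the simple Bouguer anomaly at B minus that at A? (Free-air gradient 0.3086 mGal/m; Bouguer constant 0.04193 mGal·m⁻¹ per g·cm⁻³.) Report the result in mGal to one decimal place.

Δg_SB(A) = 981914.29 − 982318.24 + 0.3086×1797.6 − 0.04193×1.97×1797.6 = 2.30 mGal
Δg_SB(B) = 982123.83 − 982318.24 + 0.3086×1288.1 − 0.04193×1.97×1288.1 = 96.70 mGal
Difference = 96.70 − (2.30) = 94.40 mGal

94.4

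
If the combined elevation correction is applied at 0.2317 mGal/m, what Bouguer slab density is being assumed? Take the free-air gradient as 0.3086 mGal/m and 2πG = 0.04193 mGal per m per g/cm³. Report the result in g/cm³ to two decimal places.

0.2317 = 0.3086 − 0.04193 × ρ
ρ = (0.3086 − 0.2317) / 0.04193 = 1.83 g/cm³

1.83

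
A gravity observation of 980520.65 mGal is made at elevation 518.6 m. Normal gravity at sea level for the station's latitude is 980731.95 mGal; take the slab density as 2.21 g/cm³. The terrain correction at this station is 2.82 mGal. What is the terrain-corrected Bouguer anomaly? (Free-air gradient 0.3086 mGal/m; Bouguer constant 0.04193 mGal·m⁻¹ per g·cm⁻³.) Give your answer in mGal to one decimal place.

Free-air correction = 0.3086 × 518.6 = 160.04 mGal
Free-air anomaly = 980520.65 − 980731.95 + (160.04) = -51.26 mGal
Bouguer slab correction = 0.04193 × 2.21 × 518.6 = 48.06 mGal
Simple Bouguer anomaly = -51.26 − (48.06) = -99.32 mGal
Complete Bouguer anomaly = -99.32 + 2.82 = -96.50 mGal

-96.5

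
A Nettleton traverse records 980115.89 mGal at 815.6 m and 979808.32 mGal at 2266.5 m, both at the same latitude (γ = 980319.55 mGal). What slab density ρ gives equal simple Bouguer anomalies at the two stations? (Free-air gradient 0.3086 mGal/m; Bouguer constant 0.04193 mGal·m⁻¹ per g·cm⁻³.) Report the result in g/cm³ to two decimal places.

2.30

Δg_obs = 979808.32 − 980115.89 = -307.57 mGal over Δh = 2266.5 − 815.6 = 1450.9 m
Equal Bouguer anomalies ⇒ Δg_obs + (0.3086 − 0.04193ρ)·Δh = 0
0.3086 − 0.04193ρ = −Δg_obs/Δh = 0.21199
ρ = (0.3086 − 0.21199) / 0.04193 = 2.30 g/cm³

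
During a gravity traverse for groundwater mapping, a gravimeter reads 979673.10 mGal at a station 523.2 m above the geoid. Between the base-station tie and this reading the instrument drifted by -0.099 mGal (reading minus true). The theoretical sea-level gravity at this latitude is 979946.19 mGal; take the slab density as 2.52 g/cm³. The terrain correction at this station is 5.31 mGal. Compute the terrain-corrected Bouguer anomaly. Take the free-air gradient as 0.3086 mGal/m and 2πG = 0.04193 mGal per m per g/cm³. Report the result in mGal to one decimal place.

-161.5

Drift-corrected reading = 979673.10 − (-0.099) = 979673.199 mGal
Free-air correction = 0.3086 × 523.2 = 161.46 mGal
Free-air anomaly = 979673.199 − 979946.19 + (161.46) = -111.531 mGal
Bouguer slab correction = 0.04193 × 2.52 × 523.2 = 55.28 mGal
Simple Bouguer anomaly = -111.531 − (55.28) = -166.811 mGal
Complete Bouguer anomaly = -166.811 + 5.31 = -161.501 mGal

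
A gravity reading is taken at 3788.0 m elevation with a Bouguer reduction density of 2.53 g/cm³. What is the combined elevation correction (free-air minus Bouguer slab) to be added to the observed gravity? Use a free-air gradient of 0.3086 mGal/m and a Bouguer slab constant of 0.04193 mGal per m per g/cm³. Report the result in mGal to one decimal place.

767.1

Combined gradient = 0.3086 − 0.04193 × 2.53 = 0.2025171 mGal/m
Combined elevation correction = 0.2025171 × 3788.0 = 767.1 mGal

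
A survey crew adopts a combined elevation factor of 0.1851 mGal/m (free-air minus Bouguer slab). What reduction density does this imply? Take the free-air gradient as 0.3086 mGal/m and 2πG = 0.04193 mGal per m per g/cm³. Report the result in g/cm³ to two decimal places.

2.95

0.1851 = 0.3086 − 0.04193 × ρ
ρ = (0.3086 − 0.1851) / 0.04193 = 2.95 g/cm³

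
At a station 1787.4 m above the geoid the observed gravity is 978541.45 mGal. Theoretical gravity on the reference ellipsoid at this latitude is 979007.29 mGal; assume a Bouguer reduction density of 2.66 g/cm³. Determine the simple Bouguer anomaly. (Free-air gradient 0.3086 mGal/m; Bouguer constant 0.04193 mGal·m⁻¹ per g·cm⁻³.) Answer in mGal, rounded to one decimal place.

Free-air correction = 0.3086 × 1787.4 = 551.59 mGal
Free-air anomaly = 978541.45 − 979007.29 + (551.59) = 85.75 mGal
Bouguer slab correction = 0.04193 × 2.66 × 1787.4 = 199.36 mGal
Simple Bouguer anomaly = 85.75 − (199.36) = -113.61 mGal

-113.6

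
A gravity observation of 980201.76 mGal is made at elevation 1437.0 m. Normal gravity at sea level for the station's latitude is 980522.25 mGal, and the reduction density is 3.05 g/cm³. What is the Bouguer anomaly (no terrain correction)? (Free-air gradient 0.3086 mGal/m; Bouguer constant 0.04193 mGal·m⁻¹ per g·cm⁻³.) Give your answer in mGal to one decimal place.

Free-air correction = 0.3086 × 1437.0 = 443.46 mGal
Free-air anomaly = 980201.76 − 980522.25 + (443.46) = 122.97 mGal
Bouguer slab correction = 0.04193 × 3.05 × 1437.0 = 183.77 mGal
Simple Bouguer anomaly = 122.97 − (183.77) = -60.80 mGal

-60.8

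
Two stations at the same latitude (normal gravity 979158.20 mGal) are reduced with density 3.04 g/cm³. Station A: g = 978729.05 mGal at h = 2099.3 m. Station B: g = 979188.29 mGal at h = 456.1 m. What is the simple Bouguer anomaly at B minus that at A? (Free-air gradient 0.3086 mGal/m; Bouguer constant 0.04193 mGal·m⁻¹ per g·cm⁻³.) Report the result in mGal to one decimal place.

161.6

Δg_SB(A) = 978729.05 − 979158.20 + 0.3086×2099.3 − 0.04193×3.04×2099.3 = -48.90 mGal
Δg_SB(B) = 979188.29 − 979158.20 + 0.3086×456.1 − 0.04193×3.04×456.1 = 112.70 mGal
Difference = 112.70 − (-48.90) = 161.60 mGal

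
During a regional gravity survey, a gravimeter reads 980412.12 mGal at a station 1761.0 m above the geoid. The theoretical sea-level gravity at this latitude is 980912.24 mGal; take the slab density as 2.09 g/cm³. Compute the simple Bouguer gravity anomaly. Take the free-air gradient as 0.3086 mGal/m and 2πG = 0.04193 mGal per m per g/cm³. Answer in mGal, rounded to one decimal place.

-111.0

Free-air correction = 0.3086 × 1761.0 = 543.44 mGal
Free-air anomaly = 980412.12 − 980912.24 + (543.44) = 43.32 mGal
Bouguer slab correction = 0.04193 × 2.09 × 1761.0 = 154.32 mGal
Simple Bouguer anomaly = 43.32 − (154.32) = -111.00 mGal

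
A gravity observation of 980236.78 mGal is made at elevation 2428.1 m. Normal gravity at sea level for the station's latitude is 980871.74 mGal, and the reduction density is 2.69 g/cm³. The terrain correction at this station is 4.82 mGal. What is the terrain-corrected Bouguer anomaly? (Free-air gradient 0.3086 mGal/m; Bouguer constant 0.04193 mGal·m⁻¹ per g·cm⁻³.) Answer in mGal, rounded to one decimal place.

-154.7

Free-air correction = 0.3086 × 2428.1 = 749.31 mGal
Free-air anomaly = 980236.78 − 980871.74 + (749.31) = 114.35 mGal
Bouguer slab correction = 0.04193 × 2.69 × 2428.1 = 273.87 mGal
Simple Bouguer anomaly = 114.35 − (273.87) = -159.52 mGal
Complete Bouguer anomaly = -159.52 + 4.82 = -154.70 mGal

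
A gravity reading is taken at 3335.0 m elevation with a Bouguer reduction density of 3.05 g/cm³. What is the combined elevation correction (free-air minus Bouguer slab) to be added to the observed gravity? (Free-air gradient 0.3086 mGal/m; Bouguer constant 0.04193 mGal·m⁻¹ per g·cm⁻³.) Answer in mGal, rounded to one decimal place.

602.7

Combined gradient = 0.3086 − 0.04193 × 3.05 = 0.1807135 mGal/m
Combined elevation correction = 0.1807135 × 3335.0 = 602.7 mGal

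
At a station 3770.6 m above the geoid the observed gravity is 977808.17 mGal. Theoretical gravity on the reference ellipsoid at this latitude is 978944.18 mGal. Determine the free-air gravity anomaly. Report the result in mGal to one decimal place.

Free-air correction = 0.3086 × 3770.6 = 1163.61 mGal
Free-air anomaly = 977808.17 − 978944.18 + (1163.61) = 27.60 mGal

27.6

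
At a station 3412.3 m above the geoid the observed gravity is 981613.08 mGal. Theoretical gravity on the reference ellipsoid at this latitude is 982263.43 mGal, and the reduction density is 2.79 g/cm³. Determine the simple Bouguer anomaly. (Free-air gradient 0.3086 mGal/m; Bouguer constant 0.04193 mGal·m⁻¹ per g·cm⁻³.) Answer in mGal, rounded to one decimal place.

Free-air correction = 0.3086 × 3412.3 = 1053.04 mGal
Free-air anomaly = 981613.08 − 982263.43 + (1053.04) = 402.69 mGal
Bouguer slab correction = 0.04193 × 2.79 × 3412.3 = 399.19 mGal
Simple Bouguer anomaly = 402.69 − (399.19) = 3.50 mGal

3.5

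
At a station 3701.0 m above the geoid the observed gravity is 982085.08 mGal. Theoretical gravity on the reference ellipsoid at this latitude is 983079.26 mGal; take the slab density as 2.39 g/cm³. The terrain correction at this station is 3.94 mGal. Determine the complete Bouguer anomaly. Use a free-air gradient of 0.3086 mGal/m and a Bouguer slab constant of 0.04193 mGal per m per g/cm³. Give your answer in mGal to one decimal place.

Free-air correction = 0.3086 × 3701.0 = 1142.13 mGal
Free-air anomaly = 982085.08 − 983079.26 + (1142.13) = 147.95 mGal
Bouguer slab correction = 0.04193 × 2.39 × 3701.0 = 370.89 mGal
Simple Bouguer anomaly = 147.95 − (370.89) = -222.94 mGal
Complete Bouguer anomaly = -222.94 + 3.94 = -219.00 mGal

-219.0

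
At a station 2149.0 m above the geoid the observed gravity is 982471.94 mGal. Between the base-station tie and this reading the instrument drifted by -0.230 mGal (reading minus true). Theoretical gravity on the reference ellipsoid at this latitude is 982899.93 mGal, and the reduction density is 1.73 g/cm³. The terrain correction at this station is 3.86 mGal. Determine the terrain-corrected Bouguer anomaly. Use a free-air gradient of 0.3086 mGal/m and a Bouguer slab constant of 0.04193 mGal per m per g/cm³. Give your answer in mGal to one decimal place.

83.4

Drift-corrected reading = 982471.94 − (-0.230) = 982472.170 mGal
Free-air correction = 0.3086 × 2149.0 = 663.18 mGal
Free-air anomaly = 982472.170 − 982899.93 + (663.18) = 235.420 mGal
Bouguer slab correction = 0.04193 × 1.73 × 2149.0 = 155.89 mGal
Simple Bouguer anomaly = 235.420 − (155.89) = 79.530 mGal
Complete Bouguer anomaly = 79.530 + 3.86 = 83.390 mGal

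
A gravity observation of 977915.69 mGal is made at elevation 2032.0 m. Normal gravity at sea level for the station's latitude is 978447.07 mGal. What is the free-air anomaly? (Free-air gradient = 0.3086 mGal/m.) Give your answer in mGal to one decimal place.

Free-air correction = 0.3086 × 2032.0 = 627.08 mGal
Free-air anomaly = 977915.69 − 978447.07 + (627.08) = 95.70 mGal

95.7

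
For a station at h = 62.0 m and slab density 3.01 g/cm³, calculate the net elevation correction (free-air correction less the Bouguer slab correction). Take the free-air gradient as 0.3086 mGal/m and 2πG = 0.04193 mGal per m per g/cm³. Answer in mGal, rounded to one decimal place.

11.3

Combined gradient = 0.3086 − 0.04193 × 3.01 = 0.1823907 mGal/m
Combined elevation correction = 0.1823907 × 62.0 = 11.3 mGal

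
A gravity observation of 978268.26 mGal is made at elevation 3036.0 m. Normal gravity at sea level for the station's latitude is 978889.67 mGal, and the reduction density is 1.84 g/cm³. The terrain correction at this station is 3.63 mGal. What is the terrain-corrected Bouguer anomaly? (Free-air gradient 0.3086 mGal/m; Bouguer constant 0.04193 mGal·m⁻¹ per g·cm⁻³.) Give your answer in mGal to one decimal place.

84.9

Free-air correction = 0.3086 × 3036.0 = 936.91 mGal
Free-air anomaly = 978268.26 − 978889.67 + (936.91) = 315.50 mGal
Bouguer slab correction = 0.04193 × 1.84 × 3036.0 = 234.23 mGal
Simple Bouguer anomaly = 315.50 − (234.23) = 81.27 mGal
Complete Bouguer anomaly = 81.27 + 3.63 = 84.90 mGal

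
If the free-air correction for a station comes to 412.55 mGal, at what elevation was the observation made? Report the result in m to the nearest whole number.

h = 412.55 / 0.3086 = 1336.84 m

1337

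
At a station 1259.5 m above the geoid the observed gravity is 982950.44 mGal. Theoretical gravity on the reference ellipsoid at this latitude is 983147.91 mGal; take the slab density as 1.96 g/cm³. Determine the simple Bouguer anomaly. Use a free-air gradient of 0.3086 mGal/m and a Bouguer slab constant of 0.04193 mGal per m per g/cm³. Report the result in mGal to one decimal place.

87.7

Free-air correction = 0.3086 × 1259.5 = 388.68 mGal
Free-air anomaly = 982950.44 − 983147.91 + (388.68) = 191.21 mGal
Bouguer slab correction = 0.04193 × 1.96 × 1259.5 = 103.51 mGal
Simple Bouguer anomaly = 191.21 − (103.51) = 87.70 mGal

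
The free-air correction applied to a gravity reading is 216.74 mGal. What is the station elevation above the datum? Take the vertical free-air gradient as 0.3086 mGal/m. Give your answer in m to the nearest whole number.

h = 216.74 / 0.3086 = 702.33 m

702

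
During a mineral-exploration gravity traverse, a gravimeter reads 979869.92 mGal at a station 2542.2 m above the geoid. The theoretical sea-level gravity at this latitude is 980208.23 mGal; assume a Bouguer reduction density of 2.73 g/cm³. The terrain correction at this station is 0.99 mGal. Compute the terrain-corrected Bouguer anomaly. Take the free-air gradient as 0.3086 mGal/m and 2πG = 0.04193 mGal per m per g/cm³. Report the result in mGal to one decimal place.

Free-air correction = 0.3086 × 2542.2 = 784.52 mGal
Free-air anomaly = 979869.92 − 980208.23 + (784.52) = 446.21 mGal
Bouguer slab correction = 0.04193 × 2.73 × 2542.2 = 291.00 mGal
Simple Bouguer anomaly = 446.21 − (291.00) = 155.21 mGal
Complete Bouguer anomaly = 155.21 + 0.99 = 156.20 mGal

156.2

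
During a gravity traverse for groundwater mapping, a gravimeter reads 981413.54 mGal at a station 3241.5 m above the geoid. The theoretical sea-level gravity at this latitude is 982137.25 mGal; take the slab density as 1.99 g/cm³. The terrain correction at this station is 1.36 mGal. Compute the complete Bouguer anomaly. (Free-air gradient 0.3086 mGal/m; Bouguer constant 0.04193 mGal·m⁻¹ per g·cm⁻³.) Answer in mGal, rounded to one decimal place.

Free-air correction = 0.3086 × 3241.5 = 1000.33 mGal
Free-air anomaly = 981413.54 − 982137.25 + (1000.33) = 276.62 mGal
Bouguer slab correction = 0.04193 × 1.99 × 3241.5 = 270.47 mGal
Simple Bouguer anomaly = 276.62 − (270.47) = 6.15 mGal
Complete Bouguer anomaly = 6.15 + 1.36 = 7.51 mGal

7.5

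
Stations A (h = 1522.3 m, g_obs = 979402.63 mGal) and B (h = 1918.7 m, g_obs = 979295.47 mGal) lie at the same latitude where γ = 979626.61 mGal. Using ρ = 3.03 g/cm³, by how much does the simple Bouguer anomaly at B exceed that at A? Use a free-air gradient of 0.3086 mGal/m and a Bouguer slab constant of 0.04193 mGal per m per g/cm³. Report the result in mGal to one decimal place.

-35.2

Δg_SB(A) = 979402.63 − 979626.61 + 0.3086×1522.3 − 0.04193×3.03×1522.3 = 52.40 mGal
Δg_SB(B) = 979295.47 − 979626.61 + 0.3086×1918.7 − 0.04193×3.03×1918.7 = 17.20 mGal
Difference = 17.20 − (52.40) = -35.20 mGal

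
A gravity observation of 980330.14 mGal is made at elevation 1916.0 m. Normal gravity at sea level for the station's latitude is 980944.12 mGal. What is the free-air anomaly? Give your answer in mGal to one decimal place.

-22.7

Free-air correction = 0.3086 × 1916.0 = 591.28 mGal
Free-air anomaly = 980330.14 − 980944.12 + (591.28) = -22.70 mGal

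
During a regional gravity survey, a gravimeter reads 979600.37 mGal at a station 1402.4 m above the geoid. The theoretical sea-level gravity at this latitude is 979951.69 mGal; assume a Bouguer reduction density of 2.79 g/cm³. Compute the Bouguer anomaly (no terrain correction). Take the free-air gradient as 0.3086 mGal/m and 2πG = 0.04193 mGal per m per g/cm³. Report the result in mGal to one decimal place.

Free-air correction = 0.3086 × 1402.4 = 432.78 mGal
Free-air anomaly = 979600.37 − 979951.69 + (432.78) = 81.46 mGal
Bouguer slab correction = 0.04193 × 2.79 × 1402.4 = 164.06 mGal
Simple Bouguer anomaly = 81.46 − (164.06) = -82.60 mGal

-82.6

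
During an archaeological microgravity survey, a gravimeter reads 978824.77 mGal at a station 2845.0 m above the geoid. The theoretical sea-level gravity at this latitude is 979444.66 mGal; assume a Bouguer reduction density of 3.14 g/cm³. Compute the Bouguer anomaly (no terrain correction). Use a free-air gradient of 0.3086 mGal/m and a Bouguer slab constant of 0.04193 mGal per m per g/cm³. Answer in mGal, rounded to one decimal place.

Free-air correction = 0.3086 × 2845.0 = 877.97 mGal
Free-air anomaly = 978824.77 − 979444.66 + (877.97) = 258.08 mGal
Bouguer slab correction = 0.04193 × 3.14 × 2845.0 = 374.57 mGal
Simple Bouguer anomaly = 258.08 − (374.57) = -116.49 mGal

-116.5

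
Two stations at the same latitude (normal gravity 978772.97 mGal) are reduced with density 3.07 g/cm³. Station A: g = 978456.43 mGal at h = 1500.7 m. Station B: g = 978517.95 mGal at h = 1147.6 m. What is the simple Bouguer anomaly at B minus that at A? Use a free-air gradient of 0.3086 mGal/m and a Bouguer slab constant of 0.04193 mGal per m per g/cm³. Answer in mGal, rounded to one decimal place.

-2.0

Δg_SB(A) = 978456.43 − 978772.97 + 0.3086×1500.7 − 0.04193×3.07×1500.7 = -46.60 mGal
Δg_SB(B) = 978517.95 − 978772.97 + 0.3086×1147.6 − 0.04193×3.07×1147.6 = -48.60 mGal
Difference = -48.60 − (-46.60) = -2.00 mGal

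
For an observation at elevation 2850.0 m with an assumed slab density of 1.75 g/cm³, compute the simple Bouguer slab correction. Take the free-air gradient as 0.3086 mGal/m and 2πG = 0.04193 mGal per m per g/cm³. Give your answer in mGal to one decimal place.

Bouguer slab correction = 0.04193 × 1.75 × 2850.0 = 209.1 mGal

209.1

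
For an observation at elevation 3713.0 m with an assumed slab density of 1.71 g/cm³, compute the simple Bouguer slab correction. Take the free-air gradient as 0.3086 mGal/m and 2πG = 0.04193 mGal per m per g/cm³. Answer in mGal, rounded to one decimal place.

Bouguer slab correction = 0.04193 × 1.71 × 3713.0 = 266.2 mGal

266.2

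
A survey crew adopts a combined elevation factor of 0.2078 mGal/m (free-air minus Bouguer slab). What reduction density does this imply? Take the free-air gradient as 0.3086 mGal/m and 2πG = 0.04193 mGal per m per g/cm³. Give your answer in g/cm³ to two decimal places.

0.2078 = 0.3086 − 0.04193 × ρ
ρ = (0.3086 − 0.2078) / 0.04193 = 2.40 g/cm³

2.40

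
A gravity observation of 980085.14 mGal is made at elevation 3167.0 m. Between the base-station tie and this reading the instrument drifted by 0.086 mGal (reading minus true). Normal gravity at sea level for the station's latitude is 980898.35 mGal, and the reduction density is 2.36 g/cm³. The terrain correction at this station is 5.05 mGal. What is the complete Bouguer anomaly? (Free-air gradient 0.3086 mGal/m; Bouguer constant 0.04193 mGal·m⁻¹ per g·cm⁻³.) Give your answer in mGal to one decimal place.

-144.3

Drift-corrected reading = 980085.14 − (0.086) = 980085.054 mGal
Free-air correction = 0.3086 × 3167.0 = 977.34 mGal
Free-air anomaly = 980085.054 − 980898.35 + (977.34) = 164.044 mGal
Bouguer slab correction = 0.04193 × 2.36 × 3167.0 = 313.39 mGal
Simple Bouguer anomaly = 164.044 − (313.39) = -149.346 mGal
Complete Bouguer anomaly = -149.346 + 5.05 = -144.296 mGal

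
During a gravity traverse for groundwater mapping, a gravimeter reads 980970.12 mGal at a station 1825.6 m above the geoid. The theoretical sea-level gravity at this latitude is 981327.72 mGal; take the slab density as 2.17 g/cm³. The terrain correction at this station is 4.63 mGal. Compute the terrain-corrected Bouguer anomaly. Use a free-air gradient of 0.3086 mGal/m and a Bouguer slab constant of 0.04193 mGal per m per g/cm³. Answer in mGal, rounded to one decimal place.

44.3

Free-air correction = 0.3086 × 1825.6 = 563.38 mGal
Free-air anomaly = 980970.12 − 981327.72 + (563.38) = 205.78 mGal
Bouguer slab correction = 0.04193 × 2.17 × 1825.6 = 166.11 mGal
Simple Bouguer anomaly = 205.78 − (166.11) = 39.67 mGal
Complete Bouguer anomaly = 39.67 + 4.63 = 44.30 mGal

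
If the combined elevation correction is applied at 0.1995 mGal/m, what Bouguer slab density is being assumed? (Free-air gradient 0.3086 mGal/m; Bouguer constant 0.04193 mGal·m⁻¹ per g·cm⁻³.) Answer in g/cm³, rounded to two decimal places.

0.1995 = 0.3086 − 0.04193 × ρ
ρ = (0.3086 − 0.1995) / 0.04193 = 2.60 g/cm³

2.60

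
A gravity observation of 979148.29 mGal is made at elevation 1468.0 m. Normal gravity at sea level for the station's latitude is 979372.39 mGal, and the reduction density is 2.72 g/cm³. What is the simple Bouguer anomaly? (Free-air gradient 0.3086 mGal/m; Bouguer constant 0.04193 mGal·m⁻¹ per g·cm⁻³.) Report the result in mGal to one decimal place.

61.5

Free-air correction = 0.3086 × 1468.0 = 453.02 mGal
Free-air anomaly = 979148.29 − 979372.39 + (453.02) = 228.92 mGal
Bouguer slab correction = 0.04193 × 2.72 × 1468.0 = 167.42 mGal
Simple Bouguer anomaly = 228.92 − (167.42) = 61.50 mGal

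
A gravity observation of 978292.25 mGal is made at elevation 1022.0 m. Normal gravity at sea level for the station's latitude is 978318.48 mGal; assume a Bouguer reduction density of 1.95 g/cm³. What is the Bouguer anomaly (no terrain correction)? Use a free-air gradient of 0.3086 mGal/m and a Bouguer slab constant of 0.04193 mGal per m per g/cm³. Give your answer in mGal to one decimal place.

Free-air correction = 0.3086 × 1022.0 = 315.39 mGal
Free-air anomaly = 978292.25 − 978318.48 + (315.39) = 289.16 mGal
Bouguer slab correction = 0.04193 × 1.95 × 1022.0 = 83.56 mGal
Simple Bouguer anomaly = 289.16 − (83.56) = 205.60 mGal

205.6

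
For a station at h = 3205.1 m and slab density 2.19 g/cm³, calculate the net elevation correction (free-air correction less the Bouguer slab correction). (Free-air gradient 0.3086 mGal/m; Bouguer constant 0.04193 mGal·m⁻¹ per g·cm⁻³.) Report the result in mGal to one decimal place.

694.8

Combined gradient = 0.3086 − 0.04193 × 2.19 = 0.2167733 mGal/m
Combined elevation correction = 0.2167733 × 3205.1 = 694.8 mGal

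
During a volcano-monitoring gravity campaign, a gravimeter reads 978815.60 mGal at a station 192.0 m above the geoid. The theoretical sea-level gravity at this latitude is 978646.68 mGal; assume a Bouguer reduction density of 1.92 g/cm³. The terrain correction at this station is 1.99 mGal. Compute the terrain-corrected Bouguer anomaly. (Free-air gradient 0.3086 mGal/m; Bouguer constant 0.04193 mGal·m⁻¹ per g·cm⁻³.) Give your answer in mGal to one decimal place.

Free-air correction = 0.3086 × 192.0 = 59.25 mGal
Free-air anomaly = 978815.60 − 978646.68 + (59.25) = 228.17 mGal
Bouguer slab correction = 0.04193 × 1.92 × 192.0 = 15.46 mGal
Simple Bouguer anomaly = 228.17 − (15.46) = 212.71 mGal
Complete Bouguer anomaly = 212.71 + 1.99 = 214.70 mGal

214.7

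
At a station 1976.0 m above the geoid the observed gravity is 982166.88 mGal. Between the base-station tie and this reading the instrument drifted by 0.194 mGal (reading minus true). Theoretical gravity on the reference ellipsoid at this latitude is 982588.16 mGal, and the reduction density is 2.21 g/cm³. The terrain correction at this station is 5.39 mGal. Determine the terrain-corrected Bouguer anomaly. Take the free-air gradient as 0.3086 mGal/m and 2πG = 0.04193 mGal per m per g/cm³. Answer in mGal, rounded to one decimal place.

10.6

Drift-corrected reading = 982166.88 − (0.194) = 982166.686 mGal
Free-air correction = 0.3086 × 1976.0 = 609.79 mGal
Free-air anomaly = 982166.686 − 982588.16 + (609.79) = 188.316 mGal
Bouguer slab correction = 0.04193 × 2.21 × 1976.0 = 183.11 mGal
Simple Bouguer anomaly = 188.316 − (183.11) = 5.206 mGal
Complete Bouguer anomaly = 5.206 + 5.39 = 10.596 mGal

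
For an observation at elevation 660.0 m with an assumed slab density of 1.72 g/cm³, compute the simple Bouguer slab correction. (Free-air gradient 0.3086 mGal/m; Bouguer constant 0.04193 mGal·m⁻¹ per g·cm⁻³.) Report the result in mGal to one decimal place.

47.6

Bouguer slab correction = 0.04193 × 1.72 × 660.0 = 47.6 mGal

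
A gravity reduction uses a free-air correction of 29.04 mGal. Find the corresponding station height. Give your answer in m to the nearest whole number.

h = 29.04 / 0.3086 = 94.10 m

94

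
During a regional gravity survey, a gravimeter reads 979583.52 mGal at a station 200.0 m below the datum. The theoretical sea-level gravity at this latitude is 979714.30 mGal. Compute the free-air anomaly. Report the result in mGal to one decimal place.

Free-air correction = 0.3086 × -200.0 = -61.72 mGal
Free-air anomaly = 979583.52 − 979714.30 + (-61.72) = -192.50 mGal

-192.5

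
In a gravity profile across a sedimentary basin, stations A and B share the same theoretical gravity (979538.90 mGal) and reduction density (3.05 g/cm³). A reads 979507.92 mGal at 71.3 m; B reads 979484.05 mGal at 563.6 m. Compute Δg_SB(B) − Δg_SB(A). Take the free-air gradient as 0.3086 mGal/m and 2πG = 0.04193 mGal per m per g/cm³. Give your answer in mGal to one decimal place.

Δg_SB(A) = 979507.92 − 979538.90 + 0.3086×71.3 − 0.04193×3.05×71.3 = -18.10 mGal
Δg_SB(B) = 979484.05 − 979538.90 + 0.3086×563.6 − 0.04193×3.05×563.6 = 47.00 mGal
Difference = 47.00 − (-18.10) = 65.10 mGal

65.1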